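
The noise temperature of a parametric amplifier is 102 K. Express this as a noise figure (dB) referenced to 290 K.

1.31 dB

F = 1 + T_e/T₀ = 1 + 102/290 = 1.35172
NF = 10 log₁₀(1.35172) = 1.31 dB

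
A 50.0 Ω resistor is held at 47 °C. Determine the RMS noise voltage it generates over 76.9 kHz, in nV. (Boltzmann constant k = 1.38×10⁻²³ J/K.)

T = 47 °C + 273.15 = 320.15 K
V_n = √(4kTRB)
4kTRB = 4 × 1.38×10⁻²³ × 320.15 × 5.00×10¹ × 7.69×10⁴ = 6.79×10⁻¹⁴ V²
V_n = √(6.79×10⁻¹⁴) = 2.61×10⁻⁷ V = 261 nV

261 nV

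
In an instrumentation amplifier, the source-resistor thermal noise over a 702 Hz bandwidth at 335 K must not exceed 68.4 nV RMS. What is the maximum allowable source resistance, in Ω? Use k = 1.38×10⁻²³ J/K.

Johnson–Nyquist: V_n = √(4kTRB) ⇒ R = V_n² / (4kTB)
4kTB = 4 × 1.38×10⁻²³ × 335 × 7.02×10² = 1.30×10⁻¹⁷
R = (6.84×10⁻⁸)² / 1.30×10⁻¹⁷ = 3.60×10² Ω = 360 Ω

360 Ω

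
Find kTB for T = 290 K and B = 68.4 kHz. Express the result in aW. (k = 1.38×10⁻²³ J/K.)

274 aW

P_n = kTB = 1.38×10⁻²³ × 290 × 6.84×10⁴ = 2.74×10⁻¹⁶ W = 274 aW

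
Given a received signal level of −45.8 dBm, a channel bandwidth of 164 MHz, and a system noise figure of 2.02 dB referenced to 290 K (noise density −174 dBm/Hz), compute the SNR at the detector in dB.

Noise floor: N = −174 + 10 log₁₀(B) + NF
10 log₁₀(1.64×10⁸) = 82.15 dB
N = −174 + 82.15 + 2.02 = −89.83 dBm
SNR = P_sig − N = −45.8 − (−89.83) = 44.03 dB → 44.0 dB

44.0 dB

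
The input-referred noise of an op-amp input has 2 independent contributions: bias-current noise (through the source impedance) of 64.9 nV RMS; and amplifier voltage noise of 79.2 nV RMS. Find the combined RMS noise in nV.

102 nV

Uncorrelated sources add in power (mean-square): V_tot = √(ΣV_i²)
V_tot = √[(6.49×10⁻⁸)² + (7.92×10⁻⁸)²] = 1.02×10⁻⁷ V = 102 nV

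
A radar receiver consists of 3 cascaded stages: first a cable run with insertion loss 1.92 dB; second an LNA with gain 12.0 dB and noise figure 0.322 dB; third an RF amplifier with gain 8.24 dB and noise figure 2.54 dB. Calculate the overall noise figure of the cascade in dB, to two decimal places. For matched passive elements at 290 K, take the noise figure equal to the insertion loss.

Convert to linear (a loss of L dB is a gain of −L dB): F_i = 10^(NF_i/10), G_i = 10^(G_i,dB/10)
  Stage 1: F_1 = 10^(1.92/10) = 1.556, G_1 = 10^(−1.92/10) = 0.6427
  Stage 2: F_2 = 10^(0.322/10) = 1.077, G_2 = 10^(12.0/10) = 15.85
  Stage 3: F_3 = 10^(2.54/10) = 1.795, G_3 = 10^(8.24/10) = 6.668
Friis cascade:
  F = 1.556 + (1.077 − 1)/0.6427 + (1.795 − 1)/10.19 = 1.754
NF = 10 log₁₀(1.754) = 2.44 dB

2.44 dB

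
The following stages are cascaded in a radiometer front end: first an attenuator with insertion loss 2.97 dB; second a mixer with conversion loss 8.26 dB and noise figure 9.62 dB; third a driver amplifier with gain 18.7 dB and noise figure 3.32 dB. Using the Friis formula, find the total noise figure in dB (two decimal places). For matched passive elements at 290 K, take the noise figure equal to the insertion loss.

Convert to linear (a loss of L dB is a gain of −L dB): F_i = 10^(NF_i/10), G_i = 10^(G_i,dB/10)
  Stage 1: F_1 = 10^(2.97/10) = 1.982, G_1 = 10^(−2.97/10) = 0.5047
  Stage 2: F_2 = 10^(9.62/10) = 9.162, G_2 = 10^(−8.26/10) = 0.1493
  Stage 3: F_3 = 10^(3.32/10) = 2.148, G_3 = 10^(18.7/10) = 74.13
Friis cascade:
  F = 1.982 + (9.162 − 1)/0.5047 + (2.148 − 1)/0.07534 = 33.39
NF = 10 log₁₀(33.39) = 15.24 dB

15.24 dB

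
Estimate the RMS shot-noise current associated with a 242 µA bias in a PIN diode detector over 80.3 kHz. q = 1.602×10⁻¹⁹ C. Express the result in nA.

2.50 nA

I_n = √(2qI·B)
2qI·B = 2 × 1.602×10⁻¹⁹ × 2.42×10⁻⁴ × 8.03×10⁴ = 6.23×10⁻¹⁸ A²
I_n = √(6.23×10⁻¹⁸) = 2.50×10⁻⁹ A = 2.50 nA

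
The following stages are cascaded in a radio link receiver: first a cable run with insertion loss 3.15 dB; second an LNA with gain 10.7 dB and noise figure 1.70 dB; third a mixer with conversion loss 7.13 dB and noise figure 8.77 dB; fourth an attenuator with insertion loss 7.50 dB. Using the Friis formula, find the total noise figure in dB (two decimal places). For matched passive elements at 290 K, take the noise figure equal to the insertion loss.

Convert to linear (a loss of L dB is a gain of −L dB): F_i = 10^(NF_i/10), G_i = 10^(G_i,dB/10)
  Stage 1: F_1 = 10^(3.15/10) = 2.065, G_1 = 10^(−3.15/10) = 0.4842
  Stage 2: F_2 = 10^(1.70/10) = 1.479, G_2 = 10^(10.7/10) = 11.75
  Stage 3: F_3 = 10^(8.77/10) = 7.534, G_3 = 10^(−7.13/10) = 0.1936
  Stage 4: F_4 = 10^(7.50/10) = 5.623, G_4 = 10^(−7.50/10) = 0.1778
Friis cascade:
  F = 2.065 + (1.479 − 1)/0.4842 + (7.534 − 1)/5.689 + (5.623 − 1)/1.102 = 8.401
NF = 10 log₁₀(8.401) = 9.24 dB

9.24 dB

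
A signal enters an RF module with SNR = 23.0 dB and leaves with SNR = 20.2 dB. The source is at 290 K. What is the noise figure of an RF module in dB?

NF (dB) = SNR_in(dB) − SNR_out(dB) when the source is at T₀
NF = 23.0 − 20.2 = 2.8 dB

2.8 dB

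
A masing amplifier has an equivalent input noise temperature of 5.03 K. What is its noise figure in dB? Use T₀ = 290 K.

F = 1 + T_e/T₀ = 1 + 5.03/290 = 1.01734
NF = 10 log₁₀(1.01734) = 0.075 dB

0.075 dB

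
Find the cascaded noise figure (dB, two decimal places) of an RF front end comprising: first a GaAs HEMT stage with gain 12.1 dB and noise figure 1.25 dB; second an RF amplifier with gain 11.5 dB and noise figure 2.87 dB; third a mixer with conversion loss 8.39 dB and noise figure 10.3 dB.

Convert to linear (a loss of L dB is a gain of −L dB): F_i = 10^(NF_i/10), G_i = 10^(G_i,dB/10)
  Stage 1: F_1 = 10^(1.25/10) = 1.334, G_1 = 10^(12.1/10) = 16.22
  Stage 2: F_2 = 10^(2.87/10) = 1.936, G_2 = 10^(11.5/10) = 14.13
  Stage 3: F_3 = 10^(10.3/10) = 10.72, G_3 = 10^(−8.39/10) = 0.1449
Friis cascade:
  F = 1.334 + (1.936 − 1)/16.22 + (10.72 − 1)/229.1 = 1.434
NF = 10 log₁₀(1.434) = 1.56 dB

1.56 dB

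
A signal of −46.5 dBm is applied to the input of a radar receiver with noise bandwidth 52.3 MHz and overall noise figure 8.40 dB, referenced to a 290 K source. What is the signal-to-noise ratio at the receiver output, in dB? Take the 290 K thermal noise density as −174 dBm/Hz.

Noise floor: N = −174 + 10 log₁₀(B) + NF
10 log₁₀(5.23×10⁷) = 77.19 dB
N = −174 + 77.19 + 8.40 = −88.41 dBm
SNR = P_sig − N = −46.5 − (−88.41) = 41.91 dB → 41.9 dB

41.9 dB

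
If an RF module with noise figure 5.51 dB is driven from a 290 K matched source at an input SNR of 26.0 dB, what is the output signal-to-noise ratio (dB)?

By definition F = SNR_in/SNR_out, so in dB: SNR_out = SNR_in − NF
SNR_out = 26.0 − 5.51 = 20.49 dB

20.49 dB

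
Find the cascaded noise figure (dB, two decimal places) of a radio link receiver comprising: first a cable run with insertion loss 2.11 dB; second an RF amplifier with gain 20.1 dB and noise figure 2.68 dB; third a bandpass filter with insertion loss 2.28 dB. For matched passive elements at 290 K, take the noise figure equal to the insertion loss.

4.81 dB

Convert to linear (a loss of L dB is a gain of −L dB): F_i = 10^(NF_i/10), G_i = 10^(G_i,dB/10)
  Stage 1: F_1 = 10^(2.11/10) = 1.626, G_1 = 10^(−2.11/10) = 0.6152
  Stage 2: F_2 = 10^(2.68/10) = 1.854, G_2 = 10^(20.1/10) = 102.3
  Stage 3: F_3 = 10^(2.28/10) = 1.690, G_3 = 10^(−2.28/10) = 0.5916
Friis cascade:
  F = 1.626 + (1.854 − 1)/0.6152 + (1.690 − 1)/62.95 = 3.024
NF = 10 log₁₀(3.024) = 4.81 dB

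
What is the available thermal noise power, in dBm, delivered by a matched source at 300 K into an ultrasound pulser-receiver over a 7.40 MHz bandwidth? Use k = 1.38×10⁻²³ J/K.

−105.1 dBm

P_n = kTB = 1.38×10⁻²³ × 300 × 7.40×10⁶ = 3.06×10⁻¹⁴ W
In dBm: 10 log₁₀(3.06×10⁻¹⁴ / 10⁻³) = −105.1 dBm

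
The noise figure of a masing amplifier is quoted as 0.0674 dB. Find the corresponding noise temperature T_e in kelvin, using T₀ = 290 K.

F = 10^(0.0674/10) = 1.01564
T_e = (F − 1)·T₀ = (1.01564 − 1) × 290 = 4.54 K

4.54 K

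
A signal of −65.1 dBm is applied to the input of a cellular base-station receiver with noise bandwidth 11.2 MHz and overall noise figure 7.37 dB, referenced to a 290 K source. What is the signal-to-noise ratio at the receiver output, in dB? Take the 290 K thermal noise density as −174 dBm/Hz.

31.0 dB

Noise floor: N = −174 + 10 log₁₀(B) + NF
10 log₁₀(1.12×10⁷) = 70.49 dB
N = −174 + 70.49 + 7.37 = −96.14 dBm
SNR = P_sig − N = −65.1 − (−96.14) = 31.04 dB → 31.0 dB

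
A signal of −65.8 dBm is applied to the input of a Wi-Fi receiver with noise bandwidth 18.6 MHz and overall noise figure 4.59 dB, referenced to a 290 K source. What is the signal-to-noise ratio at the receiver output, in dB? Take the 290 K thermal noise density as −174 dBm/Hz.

30.9 dB

Noise floor: N = −174 + 10 log₁₀(B) + NF
10 log₁₀(1.86×10⁷) = 72.7 dB
N = −174 + 72.7 + 4.59 = −96.71 dBm
SNR = P_sig − N = −65.8 − (−96.71) = 30.91 dB → 30.9 dB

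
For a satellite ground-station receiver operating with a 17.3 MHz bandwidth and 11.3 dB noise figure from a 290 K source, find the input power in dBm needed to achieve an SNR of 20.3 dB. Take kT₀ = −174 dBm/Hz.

−70.0 dBm

Sensitivity = −174 + 10 log₁₀(B) + NF + SNR_min
= −174 + 72.38 + 11.3 + 20.3
= −70.02 dBm → −70.0 dBm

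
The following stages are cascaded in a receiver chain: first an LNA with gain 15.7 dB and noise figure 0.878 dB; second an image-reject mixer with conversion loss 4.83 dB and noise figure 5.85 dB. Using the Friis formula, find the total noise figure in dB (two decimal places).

1.14 dB

Convert to linear (a loss of L dB is a gain of −L dB): F_i = 10^(NF_i/10), G_i = 10^(G_i,dB/10)
  Stage 1: F_1 = 10^(0.878/10) = 1.224, G_1 = 10^(15.7/10) = 37.15
  Stage 2: F_2 = 10^(5.85/10) = 3.846, G_2 = 10^(−4.83/10) = 0.3289
Friis cascade:
  F = 1.224 + (3.846 − 1)/37.15 = 1.301
NF = 10 log₁₀(1.301) = 1.14 dB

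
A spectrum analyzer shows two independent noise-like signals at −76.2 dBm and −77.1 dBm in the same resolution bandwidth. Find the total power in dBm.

Convert to linear, add, convert back:
P₁ = 2.40×10⁻¹¹ W, P₂ = 1.95×10⁻¹¹ W
P_tot = 4.35×10⁻¹¹ W → 10 log₁₀(P_tot / 10⁻³) = −73.6 dBm

−73.6 dBm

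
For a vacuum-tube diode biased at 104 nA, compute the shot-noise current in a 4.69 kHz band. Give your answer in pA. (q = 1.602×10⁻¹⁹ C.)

I_n = √(2qI·B)
2qI·B = 2 × 1.602×10⁻¹⁹ × 1.04×10⁻⁷ × 4.69×10³ = 1.56×10⁻²² A²
I_n = √(1.56×10⁻²²) = 1.25×10⁻¹¹ A = 12.5 pA

12.5 pA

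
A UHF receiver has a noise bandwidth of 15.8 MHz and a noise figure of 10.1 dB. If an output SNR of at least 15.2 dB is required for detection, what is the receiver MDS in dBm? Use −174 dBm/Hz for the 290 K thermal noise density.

Sensitivity = −174 + 10 log₁₀(B) + NF + SNR_min
= −174 + 71.99 + 10.1 + 15.2
= −76.71 dBm → −76.7 dBm

−76.7 dBm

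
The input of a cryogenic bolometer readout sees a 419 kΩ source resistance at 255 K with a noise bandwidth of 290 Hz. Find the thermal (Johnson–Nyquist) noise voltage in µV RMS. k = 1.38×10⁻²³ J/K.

V_n = √(4kTRB)
4kTRB = 4 × 1.38×10⁻²³ × 255 × 4.19×10⁵ × 2.90×10² = 1.71×10⁻¹² V²
V_n = √(1.71×10⁻¹²) = 1.31×10⁻⁶ V = 1.31 µV

1.31 µV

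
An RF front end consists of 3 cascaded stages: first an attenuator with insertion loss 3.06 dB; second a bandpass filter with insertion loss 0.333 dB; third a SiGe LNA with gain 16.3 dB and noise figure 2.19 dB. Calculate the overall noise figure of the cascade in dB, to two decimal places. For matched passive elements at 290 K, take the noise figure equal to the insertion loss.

Convert to linear (a loss of L dB is a gain of −L dB): F_i = 10^(NF_i/10), G_i = 10^(G_i,dB/10)
  Stage 1: F_1 = 10^(3.06/10) = 2.023, G_1 = 10^(−3.06/10) = 0.4943
  Stage 2: F_2 = 10^(0.333/10) = 1.080, G_2 = 10^(−0.333/10) = 0.9262
  Stage 3: F_3 = 10^(2.19/10) = 1.656, G_3 = 10^(16.3/10) = 42.66
Friis cascade:
  F = 2.023 + (1.080 − 1)/0.4943 + (1.656 − 1)/0.4578 = 3.617
NF = 10 log₁₀(3.617) = 5.58 dB

5.58 dB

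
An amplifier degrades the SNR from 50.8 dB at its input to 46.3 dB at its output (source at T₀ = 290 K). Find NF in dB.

NF (dB) = SNR_in(dB) − SNR_out(dB) when the source is at T₀
NF = 50.8 − 46.3 = 4.5 dB

4.5 dB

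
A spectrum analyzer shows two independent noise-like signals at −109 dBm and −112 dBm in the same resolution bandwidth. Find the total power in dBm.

−107.2 dBm

Convert to linear, add, convert back:
P₁ = 1.26×10⁻¹⁴ W, P₂ = 6.31×10⁻¹⁵ W
P_tot = 1.89×10⁻¹⁴ W → 10 log₁₀(P_tot / 10⁻³) = −107.2 dBm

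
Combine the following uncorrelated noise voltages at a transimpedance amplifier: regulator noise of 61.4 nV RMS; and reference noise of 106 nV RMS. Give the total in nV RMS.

122 nV

Uncorrelated sources add in power (mean-square): V_tot = √(ΣV_i²)
V_tot = √[(6.14×10⁻⁸)² + (1.06×10⁻⁷)²] = 1.22×10⁻⁷ V = 122 nV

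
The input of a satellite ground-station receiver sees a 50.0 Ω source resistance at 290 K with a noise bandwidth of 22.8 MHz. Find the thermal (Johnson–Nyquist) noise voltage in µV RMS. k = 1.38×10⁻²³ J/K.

V_n = √(4kTRB)
4kTRB = 4 × 1.38×10⁻²³ × 290 × 5.00×10¹ × 2.28×10⁷ = 1.82×10⁻¹¹ V²
V_n = √(1.82×10⁻¹¹) = 4.27×10⁻⁶ V = 4.27 µV

4.27 µV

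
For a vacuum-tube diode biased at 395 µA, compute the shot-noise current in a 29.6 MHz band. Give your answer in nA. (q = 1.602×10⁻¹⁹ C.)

I_n = √(2qI·B)
2qI·B = 2 × 1.602×10⁻¹⁹ × 3.95×10⁻⁴ × 2.96×10⁷ = 3.75×10⁻¹⁵ A²
I_n = √(3.75×10⁻¹⁵) = 6.12×10⁻⁸ A = 61.2 nA

61.2 nA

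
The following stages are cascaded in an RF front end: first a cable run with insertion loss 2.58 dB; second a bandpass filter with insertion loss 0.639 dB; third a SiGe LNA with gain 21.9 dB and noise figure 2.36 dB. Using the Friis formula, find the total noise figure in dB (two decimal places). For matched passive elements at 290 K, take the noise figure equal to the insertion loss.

Convert to linear (a loss of L dB is a gain of −L dB): F_i = 10^(NF_i/10), G_i = 10^(G_i,dB/10)
  Stage 1: F_1 = 10^(2.58/10) = 1.811, G_1 = 10^(−2.58/10) = 0.5521
  Stage 2: F_2 = 10^(0.639/10) = 1.159, G_2 = 10^(−0.639/10) = 0.8632
  Stage 3: F_3 = 10^(2.36/10) = 1.722, G_3 = 10^(21.9/10) = 154.9
Friis cascade:
  F = 1.811 + (1.159 − 1)/0.5521 + (1.722 − 1)/0.4765 = 3.613
NF = 10 log₁₀(3.613) = 5.58 dB

5.58 dB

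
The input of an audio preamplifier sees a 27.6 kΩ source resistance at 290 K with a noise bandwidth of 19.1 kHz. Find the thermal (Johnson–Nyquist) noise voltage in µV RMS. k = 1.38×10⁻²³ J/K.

2.90 µV

V_n = √(4kTRB)
4kTRB = 4 × 1.38×10⁻²³ × 290 × 2.76×10⁴ × 1.91×10⁴ = 8.44×10⁻¹² V²
V_n = √(8.44×10⁻¹²) = 2.90×10⁻⁶ V = 2.90 µV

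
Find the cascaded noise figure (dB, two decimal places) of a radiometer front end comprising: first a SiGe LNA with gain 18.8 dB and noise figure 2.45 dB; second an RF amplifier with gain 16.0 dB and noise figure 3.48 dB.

Convert to linear (a loss of L dB is a gain of −L dB): F_i = 10^(NF_i/10), G_i = 10^(G_i,dB/10)
  Stage 1: F_1 = 10^(2.45/10) = 1.758, G_1 = 10^(18.8/10) = 75.86
  Stage 2: F_2 = 10^(3.48/10) = 2.228, G_2 = 10^(16.0/10) = 39.81
Friis cascade:
  F = 1.758 + (2.228 − 1)/75.86 = 1.774
NF = 10 log₁₀(1.774) = 2.49 dB

2.49 dB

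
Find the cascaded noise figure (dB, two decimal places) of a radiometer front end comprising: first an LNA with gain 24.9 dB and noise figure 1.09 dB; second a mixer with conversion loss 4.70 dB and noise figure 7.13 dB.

Convert to linear (a loss of L dB is a gain of −L dB): F_i = 10^(NF_i/10), G_i = 10^(G_i,dB/10)
  Stage 1: F_1 = 10^(1.09/10) = 1.285, G_1 = 10^(24.9/10) = 309.0
  Stage 2: F_2 = 10^(7.13/10) = 5.164, G_2 = 10^(−4.70/10) = 0.3388
Friis cascade:
  F = 1.285 + (5.164 − 1)/309.0 = 1.299
NF = 10 log₁₀(1.299) = 1.14 dB

1.14 dB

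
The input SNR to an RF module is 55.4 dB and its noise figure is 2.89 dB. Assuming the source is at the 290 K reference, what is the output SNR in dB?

By definition F = SNR_in/SNR_out, so in dB: SNR_out = SNR_in − NF
SNR_out = 55.4 − 2.89 = 52.51 dB

52.51 dB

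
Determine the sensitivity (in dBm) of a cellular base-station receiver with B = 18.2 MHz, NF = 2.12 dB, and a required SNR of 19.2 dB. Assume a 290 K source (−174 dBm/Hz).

Sensitivity = −174 + 10 log₁₀(B) + NF + SNR_min
= −174 + 72.6 + 2.12 + 19.2
= −80.08 dBm → −80.1 dBm

−80.1 dBm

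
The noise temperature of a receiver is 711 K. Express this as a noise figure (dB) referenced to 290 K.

5.38 dB

F = 1 + T_e/T₀ = 1 + 711/290 = 3.45172
NF = 10 log₁₀(3.45172) = 5.38 dB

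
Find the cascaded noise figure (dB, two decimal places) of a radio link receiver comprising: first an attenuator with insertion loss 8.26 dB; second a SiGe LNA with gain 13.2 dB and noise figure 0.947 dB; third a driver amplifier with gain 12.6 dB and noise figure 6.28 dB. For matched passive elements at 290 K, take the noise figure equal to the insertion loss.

Convert to linear (a loss of L dB is a gain of −L dB): F_i = 10^(NF_i/10), G_i = 10^(G_i,dB/10)
  Stage 1: F_1 = 10^(8.26/10) = 6.699, G_1 = 10^(−8.26/10) = 0.1493
  Stage 2: F_2 = 10^(0.947/10) = 1.244, G_2 = 10^(13.2/10) = 20.89
  Stage 3: F_3 = 10^(6.28/10) = 4.246, G_3 = 10^(12.6/10) = 18.20
Friis cascade:
  F = 6.699 + (1.244 − 1)/0.1493 + (4.246 − 1)/3.119 = 9.372
NF = 10 log₁₀(9.372) = 9.72 dB

9.72 dB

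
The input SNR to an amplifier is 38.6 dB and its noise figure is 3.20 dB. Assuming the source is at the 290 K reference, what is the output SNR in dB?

By definition F = SNR_in/SNR_out, so in dB: SNR_out = SNR_in − NF
SNR_out = 38.6 − 3.20 = 35.40 dB

35.40 dB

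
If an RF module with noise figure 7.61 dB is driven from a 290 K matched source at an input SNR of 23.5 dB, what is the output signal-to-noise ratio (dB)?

By definition F = SNR_in/SNR_out, so in dB: SNR_out = SNR_in − NF
SNR_out = 23.5 − 7.61 = 15.89 dB

15.89 dB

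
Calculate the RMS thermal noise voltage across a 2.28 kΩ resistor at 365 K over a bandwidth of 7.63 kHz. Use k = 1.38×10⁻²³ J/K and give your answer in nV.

592 nV

V_n = √(4kTRB)
4kTRB = 4 × 1.38×10⁻²³ × 365 × 2.28×10³ × 7.63×10³ = 3.51×10⁻¹³ V²
V_n = √(3.51×10⁻¹³) = 5.92×10⁻⁷ V = 592 nV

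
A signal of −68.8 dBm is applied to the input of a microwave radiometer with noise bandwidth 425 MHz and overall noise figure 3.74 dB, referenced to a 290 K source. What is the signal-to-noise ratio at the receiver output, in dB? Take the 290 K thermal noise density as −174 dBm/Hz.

15.2 dB

Noise floor: N = −174 + 10 log₁₀(B) + NF
10 log₁₀(4.25×10⁸) = 86.28 dB
N = −174 + 86.28 + 3.74 = −83.98 dBm
SNR = P_sig − N = −68.8 − (−83.98) = 15.18 dB → 15.2 dB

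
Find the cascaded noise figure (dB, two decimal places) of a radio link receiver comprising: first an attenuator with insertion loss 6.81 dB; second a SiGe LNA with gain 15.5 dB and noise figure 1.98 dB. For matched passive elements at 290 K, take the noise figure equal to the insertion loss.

Convert to linear (a loss of L dB is a gain of −L dB): F_i = 10^(NF_i/10), G_i = 10^(G_i,dB/10)
  Stage 1: F_1 = 10^(6.81/10) = 4.797, G_1 = 10^(−6.81/10) = 0.2084
  Stage 2: F_2 = 10^(1.98/10) = 1.578, G_2 = 10^(15.5/10) = 35.48
Friis cascade:
  F = 4.797 + (1.578 − 1)/0.2084 = 7.568
NF = 10 log₁₀(7.568) = 8.79 dB

8.79 dB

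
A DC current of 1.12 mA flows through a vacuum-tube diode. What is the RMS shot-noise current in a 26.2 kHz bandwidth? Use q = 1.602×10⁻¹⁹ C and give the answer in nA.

3.07 nA

I_n = √(2qI·B)
2qI·B = 2 × 1.602×10⁻¹⁹ × 1.12×10⁻³ × 2.62×10⁴ = 9.40×10⁻¹⁸ A²
I_n = √(9.40×10⁻¹⁸) = 3.07×10⁻⁹ A = 3.07 nA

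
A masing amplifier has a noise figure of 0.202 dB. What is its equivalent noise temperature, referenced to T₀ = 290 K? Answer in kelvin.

F = 10^(0.202/10) = 1.04761
T_e = (F − 1)·T₀ = (1.04761 − 1) × 290 = 13.8 K

13.8 K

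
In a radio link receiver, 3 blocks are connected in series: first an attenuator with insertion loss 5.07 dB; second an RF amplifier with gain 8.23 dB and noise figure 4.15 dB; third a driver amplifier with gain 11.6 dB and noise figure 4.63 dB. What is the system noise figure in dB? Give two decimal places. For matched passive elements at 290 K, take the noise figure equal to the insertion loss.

9.67 dB

Convert to linear (a loss of L dB is a gain of −L dB): F_i = 10^(NF_i/10), G_i = 10^(G_i,dB/10)
  Stage 1: F_1 = 10^(5.07/10) = 3.214, G_1 = 10^(−5.07/10) = 0.3112
  Stage 2: F_2 = 10^(4.15/10) = 2.600, G_2 = 10^(8.23/10) = 6.653
  Stage 3: F_3 = 10^(4.63/10) = 2.904, G_3 = 10^(11.6/10) = 14.45
Friis cascade:
  F = 3.214 + (2.600 − 1)/0.3112 + (2.904 − 1)/2.070 = 9.276
NF = 10 log₁₀(9.276) = 9.67 dB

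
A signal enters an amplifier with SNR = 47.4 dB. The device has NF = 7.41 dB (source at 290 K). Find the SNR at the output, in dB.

By definition F = SNR_in/SNR_out, so in dB: SNR_out = SNR_in − NF
SNR_out = 47.4 − 7.41 = 39.99 dB

39.99 dB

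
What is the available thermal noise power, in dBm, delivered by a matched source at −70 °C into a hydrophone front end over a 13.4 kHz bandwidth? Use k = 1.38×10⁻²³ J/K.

−134.3 dBm

T = −70 °C + 273.15 = 203.15 K
P_n = kTB = 1.38×10⁻²³ × 203.15 × 1.34×10⁴ = 3.76×10⁻¹⁷ W
In dBm: 10 log₁₀(3.76×10⁻¹⁷ / 10⁻³) = −134.3 dBm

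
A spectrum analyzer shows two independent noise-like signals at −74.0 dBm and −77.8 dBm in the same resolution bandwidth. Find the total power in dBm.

−72.5 dBm

Convert to linear, add, convert back:
P₁ = 3.98×10⁻¹¹ W, P₂ = 1.66×10⁻¹¹ W
P_tot = 5.64×10⁻¹¹ W → 10 log₁₀(P_tot / 10⁻³) = −72.5 dBm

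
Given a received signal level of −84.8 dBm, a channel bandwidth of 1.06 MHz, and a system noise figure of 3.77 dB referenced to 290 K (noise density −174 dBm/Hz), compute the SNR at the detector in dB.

25.2 dB

Noise floor: N = −174 + 10 log₁₀(B) + NF
10 log₁₀(1.06×10⁶) = 60.25 dB
N = −174 + 60.25 + 3.77 = −109.98 dBm
SNR = P_sig − N = −84.8 − (−109.98) = 25.18 dB → 25.2 dB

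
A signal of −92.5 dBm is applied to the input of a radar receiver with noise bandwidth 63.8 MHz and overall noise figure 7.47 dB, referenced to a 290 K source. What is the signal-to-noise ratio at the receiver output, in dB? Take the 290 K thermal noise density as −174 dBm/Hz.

−4.0 dB

Noise floor: N = −174 + 10 log₁₀(B) + NF
10 log₁₀(6.38×10⁷) = 78.05 dB
N = −174 + 78.05 + 7.47 = −88.48 dBm
SNR = P_sig − N = −92.5 − (−88.48) = −4.02 dB → −4.0 dB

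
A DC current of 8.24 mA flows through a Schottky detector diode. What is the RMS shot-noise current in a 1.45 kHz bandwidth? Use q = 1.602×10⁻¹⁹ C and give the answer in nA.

1.96 nA

I_n = √(2qI·B)
2qI·B = 2 × 1.602×10⁻¹⁹ × 8.24×10⁻³ × 1.45×10³ = 3.83×10⁻¹⁸ A²
I_n = √(3.83×10⁻¹⁸) = 1.96×10⁻⁹ A = 1.96 nA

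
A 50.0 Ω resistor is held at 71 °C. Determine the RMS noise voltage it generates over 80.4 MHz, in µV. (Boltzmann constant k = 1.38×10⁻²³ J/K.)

8.74 µV

T = 71 °C + 273.15 = 344.15 K
V_n = √(4kTRB)
4kTRB = 4 × 1.38×10⁻²³ × 344.15 × 5.00×10¹ × 8.04×10⁷ = 7.64×10⁻¹¹ V²
V_n = √(7.64×10⁻¹¹) = 8.74×10⁻⁶ V = 8.74 µV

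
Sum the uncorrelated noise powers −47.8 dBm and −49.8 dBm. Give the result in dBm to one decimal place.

−45.7 dBm

Convert to linear, add, convert back:
P₁ = 1.66×10⁻⁸ W, P₂ = 1.05×10⁻⁸ W
P_tot = 2.71×10⁻⁸ W → 10 log₁₀(P_tot / 10⁻³) = −45.7 dBm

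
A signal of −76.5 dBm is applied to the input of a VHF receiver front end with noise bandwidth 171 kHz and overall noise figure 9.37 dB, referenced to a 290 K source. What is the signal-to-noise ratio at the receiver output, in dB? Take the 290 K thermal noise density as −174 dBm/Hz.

Noise floor: N = −174 + 10 log₁₀(B) + NF
10 log₁₀(1.71×10⁵) = 52.33 dB
N = −174 + 52.33 + 9.37 = −112.30 dBm
SNR = P_sig − N = −76.5 − (−112.30) = 35.80 dB → 35.8 dB

35.8 dB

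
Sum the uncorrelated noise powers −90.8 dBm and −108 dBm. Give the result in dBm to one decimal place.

−90.7 dBm

Convert to linear, add, convert back:
P₁ = 8.32×10⁻¹³ W, P₂ = 1.58×10⁻¹⁴ W
P_tot = 8.48×10⁻¹³ W → 10 log₁₀(P_tot / 10⁻³) = −90.7 dBm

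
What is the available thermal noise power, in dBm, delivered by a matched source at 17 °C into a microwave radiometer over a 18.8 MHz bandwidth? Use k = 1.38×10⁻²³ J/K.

T = 17 °C + 273.15 = 290.15 K
P_n = kTB = 1.38×10⁻²³ × 290.15 × 1.88×10⁷ = 7.53×10⁻¹⁴ W
In dBm: 10 log₁₀(7.53×10⁻¹⁴ / 10⁻³) = −101.2 dBm

−101.2 dBm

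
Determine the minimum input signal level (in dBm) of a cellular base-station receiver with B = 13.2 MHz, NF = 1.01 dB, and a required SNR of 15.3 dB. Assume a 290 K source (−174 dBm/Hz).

−86.5 dBm

Sensitivity = −174 + 10 log₁₀(B) + NF + SNR_min
= −174 + 71.21 + 1.01 + 15.3
= −86.48 dBm → −86.5 dBm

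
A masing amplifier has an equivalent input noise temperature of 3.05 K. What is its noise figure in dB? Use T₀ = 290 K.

0.045 dB

F = 1 + T_e/T₀ = 1 + 3.05/290 = 1.01052
NF = 10 log₁₀(1.01052) = 0.045 dB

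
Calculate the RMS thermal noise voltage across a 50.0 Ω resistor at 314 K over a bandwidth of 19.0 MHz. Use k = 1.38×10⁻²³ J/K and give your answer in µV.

4.06 µV

V_n = √(4kTRB)
4kTRB = 4 × 1.38×10⁻²³ × 314 × 5.00×10¹ × 1.90×10⁷ = 1.65×10⁻¹¹ V²
V_n = √(1.65×10⁻¹¹) = 4.06×10⁻⁶ V = 4.06 µV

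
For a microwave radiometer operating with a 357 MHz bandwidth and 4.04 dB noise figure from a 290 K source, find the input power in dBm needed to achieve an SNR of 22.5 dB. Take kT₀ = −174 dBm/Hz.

Sensitivity = −174 + 10 log₁₀(B) + NF + SNR_min
= −174 + 85.53 + 4.04 + 22.5
= −61.93 dBm → −61.9 dBm

−61.9 dBm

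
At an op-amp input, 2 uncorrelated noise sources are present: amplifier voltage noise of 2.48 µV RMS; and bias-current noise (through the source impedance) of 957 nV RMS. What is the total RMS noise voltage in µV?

2.66 µV

Uncorrelated sources add in power (mean-square): V_tot = √(ΣV_i²)
V_tot = √[(2.48×10⁻⁶)² + (9.57×10⁻⁷)²] = 2.66×10⁻⁶ V = 2.66 µV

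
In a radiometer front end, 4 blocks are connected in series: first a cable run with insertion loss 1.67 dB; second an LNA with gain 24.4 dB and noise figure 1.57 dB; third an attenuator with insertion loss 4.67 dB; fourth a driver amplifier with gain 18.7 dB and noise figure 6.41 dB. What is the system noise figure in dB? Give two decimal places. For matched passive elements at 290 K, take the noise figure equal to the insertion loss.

3.37 dB

Convert to linear (a loss of L dB is a gain of −L dB): F_i = 10^(NF_i/10), G_i = 10^(G_i,dB/10)
  Stage 1: F_1 = 10^(1.67/10) = 1.469, G_1 = 10^(−1.67/10) = 0.6808
  Stage 2: F_2 = 10^(1.57/10) = 1.435, G_2 = 10^(24.4/10) = 275.4
  Stage 3: F_3 = 10^(4.67/10) = 2.931, G_3 = 10^(−4.67/10) = 0.3412
  Stage 4: F_4 = 10^(6.41/10) = 4.375, G_4 = 10^(18.7/10) = 74.13
Friis cascade:
  F = 1.469 + (1.435 − 1)/0.6808 + (2.931 − 1)/187.5 + (4.375 − 1)/63.97 = 2.172
NF = 10 log₁₀(2.172) = 3.37 dB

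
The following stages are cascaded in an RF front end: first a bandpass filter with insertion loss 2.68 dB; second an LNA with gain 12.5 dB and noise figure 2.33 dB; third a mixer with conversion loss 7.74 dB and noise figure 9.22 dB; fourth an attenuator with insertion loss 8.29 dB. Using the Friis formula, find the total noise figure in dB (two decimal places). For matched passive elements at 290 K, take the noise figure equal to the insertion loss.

8.75 dB

Convert to linear (a loss of L dB is a gain of −L dB): F_i = 10^(NF_i/10), G_i = 10^(G_i,dB/10)
  Stage 1: F_1 = 10^(2.68/10) = 1.854, G_1 = 10^(−2.68/10) = 0.5395
  Stage 2: F_2 = 10^(2.33/10) = 1.710, G_2 = 10^(12.5/10) = 17.78
  Stage 3: F_3 = 10^(9.22/10) = 8.356, G_3 = 10^(−7.74/10) = 0.1683
  Stage 4: F_4 = 10^(8.29/10) = 6.745, G_4 = 10^(−8.29/10) = 0.1483
Friis cascade:
  F = 1.854 + (1.710 − 1)/0.5395 + (8.356 − 1)/9.594 + (6.745 − 1)/1.614 = 7.495
NF = 10 log₁₀(7.495) = 8.75 dB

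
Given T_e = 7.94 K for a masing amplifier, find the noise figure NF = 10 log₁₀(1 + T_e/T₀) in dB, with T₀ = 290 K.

0.117 dB

F = 1 + T_e/T₀ = 1 + 7.94/290 = 1.02738
NF = 10 log₁₀(1.02738) = 0.117 dB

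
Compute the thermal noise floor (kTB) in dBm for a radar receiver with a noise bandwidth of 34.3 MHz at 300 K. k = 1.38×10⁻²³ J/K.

P_n = kTB = 1.38×10⁻²³ × 300 × 3.43×10⁷ = 1.42×10⁻¹³ W
In dBm: 10 log₁₀(1.42×10⁻¹³ / 10⁻³) = −98.5 dBm

−98.5 dBm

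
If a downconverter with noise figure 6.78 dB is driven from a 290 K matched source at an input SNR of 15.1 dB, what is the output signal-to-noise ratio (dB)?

By definition F = SNR_in/SNR_out, so in dB: SNR_out = SNR_in − NF
SNR_out = 15.1 − 6.78 = 8.32 dB

8.32 dB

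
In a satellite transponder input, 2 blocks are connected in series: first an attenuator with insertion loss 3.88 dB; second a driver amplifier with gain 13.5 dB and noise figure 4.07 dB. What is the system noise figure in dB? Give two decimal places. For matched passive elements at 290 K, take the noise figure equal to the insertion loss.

7.95 dB

Convert to linear (a loss of L dB is a gain of −L dB): F_i = 10^(NF_i/10), G_i = 10^(G_i,dB/10)
  Stage 1: F_1 = 10^(3.88/10) = 2.443, G_1 = 10^(−3.88/10) = 0.4093
  Stage 2: F_2 = 10^(4.07/10) = 2.553, G_2 = 10^(13.5/10) = 22.39
Friis cascade:
  F = 2.443 + (2.553 − 1)/0.4093 = 6.237
NF = 10 log₁₀(6.237) = 7.95 dB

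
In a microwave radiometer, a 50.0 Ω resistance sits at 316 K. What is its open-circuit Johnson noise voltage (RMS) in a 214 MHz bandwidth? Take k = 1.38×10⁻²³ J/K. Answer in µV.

V_n = √(4kTRB)
4kTRB = 4 × 1.38×10⁻²³ × 316 × 5.00×10¹ × 2.14×10⁸ = 1.87×10⁻¹⁰ V²
V_n = √(1.87×10⁻¹⁰) = 1.37×10⁻⁵ V = 13.7 µV

13.7 µV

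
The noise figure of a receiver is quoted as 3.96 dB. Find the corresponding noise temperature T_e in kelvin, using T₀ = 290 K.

F = 10^(3.96/10) = 2.48886
T_e = (F − 1)·T₀ = (2.48886 − 1) × 290 = 432 K

432 K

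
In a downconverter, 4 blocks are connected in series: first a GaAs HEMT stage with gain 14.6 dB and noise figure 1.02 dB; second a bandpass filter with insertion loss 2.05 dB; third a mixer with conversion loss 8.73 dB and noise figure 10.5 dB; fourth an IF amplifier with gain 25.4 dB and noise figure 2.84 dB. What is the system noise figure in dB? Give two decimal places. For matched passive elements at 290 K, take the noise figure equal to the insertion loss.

3.50 dB

Convert to linear (a loss of L dB is a gain of −L dB): F_i = 10^(NF_i/10), G_i = 10^(G_i,dB/10)
  Stage 1: F_1 = 10^(1.02/10) = 1.265, G_1 = 10^(14.6/10) = 28.84
  Stage 2: F_2 = 10^(2.05/10) = 1.603, G_2 = 10^(−2.05/10) = 0.6237
  Stage 3: F_3 = 10^(10.5/10) = 11.22, G_3 = 10^(−8.73/10) = 0.1340
  Stage 4: F_4 = 10^(2.84/10) = 1.923, G_4 = 10^(25.4/10) = 346.7
Friis cascade:
  F = 1.265 + (1.603 − 1)/28.84 + (11.22 − 1)/17.99 + (1.923 − 1)/2.410 = 2.237
NF = 10 log₁₀(2.237) = 3.50 dB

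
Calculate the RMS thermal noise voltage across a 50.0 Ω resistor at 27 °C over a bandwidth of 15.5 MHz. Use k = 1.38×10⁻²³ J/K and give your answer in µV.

3.58 µV

T = 27 °C + 273.15 = 300.15 K
V_n = √(4kTRB)
4kTRB = 4 × 1.38×10⁻²³ × 300.15 × 5.00×10¹ × 1.55×10⁷ = 1.28×10⁻¹¹ V²
V_n = √(1.28×10⁻¹¹) = 3.58×10⁻⁶ V = 3.58 µV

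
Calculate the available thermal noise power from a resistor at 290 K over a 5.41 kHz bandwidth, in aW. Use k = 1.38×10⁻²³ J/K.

P_n = kTB = 1.38×10⁻²³ × 290 × 5.41×10³ = 2.17×10⁻¹⁷ W = 21.7 aW

21.7 aW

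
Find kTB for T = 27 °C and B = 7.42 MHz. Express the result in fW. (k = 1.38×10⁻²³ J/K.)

30.7 fW

T = 27 °C + 273.15 = 300.15 K
P_n = kTB = 1.38×10⁻²³ × 300.15 × 7.42×10⁶ = 3.07×10⁻¹⁴ W = 30.7 fW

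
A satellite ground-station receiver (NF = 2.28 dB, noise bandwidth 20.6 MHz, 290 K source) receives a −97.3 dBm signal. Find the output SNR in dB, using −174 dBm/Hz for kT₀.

1.3 dB

Noise floor: N = −174 + 10 log₁₀(B) + NF
10 log₁₀(2.06×10⁷) = 73.14 dB
N = −174 + 73.14 + 2.28 = −98.58 dBm
SNR = P_sig − N = −97.3 − (−98.58) = 1.28 dB → 1.3 dB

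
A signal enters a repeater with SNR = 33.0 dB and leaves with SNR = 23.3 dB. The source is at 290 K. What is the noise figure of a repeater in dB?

9.7 dB

NF (dB) = SNR_in(dB) − SNR_out(dB) when the source is at T₀
NF = 33.0 − 23.3 = 9.7 dB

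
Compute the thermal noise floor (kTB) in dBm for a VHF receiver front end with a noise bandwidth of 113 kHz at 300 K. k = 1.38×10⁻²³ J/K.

−123.3 dBm

P_n = kTB = 1.38×10⁻²³ × 300 × 1.13×10⁵ = 4.68×10⁻¹⁶ W
In dBm: 10 log₁₀(4.68×10⁻¹⁶ / 10⁻³) = −123.3 dBm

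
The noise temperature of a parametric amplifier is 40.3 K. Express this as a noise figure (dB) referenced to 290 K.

0.565 dB

F = 1 + T_e/T₀ = 1 + 40.3/290 = 1.13897
NF = 10 log₁₀(1.13897) = 0.565 dB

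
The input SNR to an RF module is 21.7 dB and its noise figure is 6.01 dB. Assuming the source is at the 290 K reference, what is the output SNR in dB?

15.69 dB

By definition F = SNR_in/SNR_out, so in dB: SNR_out = SNR_in − NF
SNR_out = 21.7 − 6.01 = 15.69 dB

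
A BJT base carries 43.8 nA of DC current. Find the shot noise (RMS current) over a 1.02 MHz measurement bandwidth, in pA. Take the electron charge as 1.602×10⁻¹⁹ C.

120 pA

I_n = √(2qI·B)
2qI·B = 2 × 1.602×10⁻¹⁹ × 4.38×10⁻⁸ × 1.02×10⁶ = 1.43×10⁻²⁰ A²
I_n = √(1.43×10⁻²⁰) = 1.20×10⁻¹⁰ A = 120 pA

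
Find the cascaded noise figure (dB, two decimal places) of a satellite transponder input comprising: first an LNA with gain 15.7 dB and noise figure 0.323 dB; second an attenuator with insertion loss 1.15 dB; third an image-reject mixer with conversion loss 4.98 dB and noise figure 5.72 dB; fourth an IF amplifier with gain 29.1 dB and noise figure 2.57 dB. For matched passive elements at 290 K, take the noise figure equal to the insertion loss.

1.04 dB

Convert to linear (a loss of L dB is a gain of −L dB): F_i = 10^(NF_i/10), G_i = 10^(G_i,dB/10)
  Stage 1: F_1 = 10^(0.323/10) = 1.077, G_1 = 10^(15.7/10) = 37.15
  Stage 2: F_2 = 10^(1.15/10) = 1.303, G_2 = 10^(−1.15/10) = 0.7674
  Stage 3: F_3 = 10^(5.72/10) = 3.733, G_3 = 10^(−4.98/10) = 0.3177
  Stage 4: F_4 = 10^(2.57/10) = 1.807, G_4 = 10^(29.1/10) = 812.8
Friis cascade:
  F = 1.077 + (1.303 − 1)/37.15 + (3.733 − 1)/28.51 + (1.807 − 1)/9.057 = 1.270
NF = 10 log₁₀(1.270) = 1.04 dB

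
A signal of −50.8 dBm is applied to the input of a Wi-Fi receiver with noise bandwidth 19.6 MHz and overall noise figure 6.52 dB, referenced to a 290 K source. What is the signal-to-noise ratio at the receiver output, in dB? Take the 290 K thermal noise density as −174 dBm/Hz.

43.8 dB

Noise floor: N = −174 + 10 log₁₀(B) + NF
10 log₁₀(1.96×10⁷) = 72.92 dB
N = −174 + 72.92 + 6.52 = −94.56 dBm
SNR = P_sig − N = −50.8 − (−94.56) = 43.76 dB → 43.8 dB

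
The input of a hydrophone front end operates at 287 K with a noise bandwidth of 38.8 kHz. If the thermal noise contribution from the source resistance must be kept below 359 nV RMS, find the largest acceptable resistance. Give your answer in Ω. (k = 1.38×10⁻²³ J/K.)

Johnson–Nyquist: V_n = √(4kTRB) ⇒ R = V_n² / (4kTB)
4kTB = 4 × 1.38×10⁻²³ × 287 × 3.88×10⁴ = 6.15×10⁻¹⁶
R = (3.59×10⁻⁷)² / 6.15×10⁻¹⁶ = 2.10×10² Ω = 210 Ω

210 Ω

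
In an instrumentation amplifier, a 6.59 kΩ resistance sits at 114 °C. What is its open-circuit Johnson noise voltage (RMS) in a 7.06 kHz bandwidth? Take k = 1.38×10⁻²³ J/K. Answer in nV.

997 nV

T = 114 °C + 273.15 = 387.15 K
V_n = √(4kTRB)
4kTRB = 4 × 1.38×10⁻²³ × 387.15 × 6.59×10³ × 7.06×10³ = 9.94×10⁻¹³ V²
V_n = √(9.94×10⁻¹³) = 9.97×10⁻⁷ V = 997 nV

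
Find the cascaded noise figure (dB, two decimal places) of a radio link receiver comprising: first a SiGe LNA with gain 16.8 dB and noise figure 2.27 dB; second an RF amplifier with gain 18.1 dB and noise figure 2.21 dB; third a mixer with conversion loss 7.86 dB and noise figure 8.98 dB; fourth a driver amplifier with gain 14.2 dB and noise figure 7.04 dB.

2.33 dB

Convert to linear (a loss of L dB is a gain of −L dB): F_i = 10^(NF_i/10), G_i = 10^(G_i,dB/10)
  Stage 1: F_1 = 10^(2.27/10) = 1.687, G_1 = 10^(16.8/10) = 47.86
  Stage 2: F_2 = 10^(2.21/10) = 1.663, G_2 = 10^(18.1/10) = 64.57
  Stage 3: F_3 = 10^(8.98/10) = 7.907, G_3 = 10^(−7.86/10) = 0.1637
  Stage 4: F_4 = 10^(7.04/10) = 5.058, G_4 = 10^(14.2/10) = 26.30
Friis cascade:
  F = 1.687 + (1.663 − 1)/47.86 + (7.907 − 1)/3090 + (5.058 − 1)/505.8 = 1.711
NF = 10 log₁₀(1.711) = 2.33 dB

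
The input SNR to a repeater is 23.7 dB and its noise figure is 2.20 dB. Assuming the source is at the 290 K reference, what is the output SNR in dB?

21.50 dB

By definition F = SNR_in/SNR_out, so in dB: SNR_out = SNR_in − NF
SNR_out = 23.7 − 2.20 = 21.50 dB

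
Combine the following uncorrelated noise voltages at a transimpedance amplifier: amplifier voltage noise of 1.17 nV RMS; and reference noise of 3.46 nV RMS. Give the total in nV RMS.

3.65 nV

Uncorrelated sources add in power (mean-square): V_tot = √(ΣV_i²)
V_tot = √[(1.17×10⁻⁹)² + (3.46×10⁻⁹)²] = 3.65×10⁻⁹ V = 3.65 nV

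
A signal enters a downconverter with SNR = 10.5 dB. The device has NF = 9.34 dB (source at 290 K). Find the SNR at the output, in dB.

1.16 dB

By definition F = SNR_in/SNR_out, so in dB: SNR_out = SNR_in − NF
SNR_out = 10.5 − 9.34 = 1.16 dB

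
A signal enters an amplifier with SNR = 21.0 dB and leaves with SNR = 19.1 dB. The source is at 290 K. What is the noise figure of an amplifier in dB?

1.9 dB

NF (dB) = SNR_in(dB) − SNR_out(dB) when the source is at T₀
NF = 21.0 − 19.1 = 1.9 dB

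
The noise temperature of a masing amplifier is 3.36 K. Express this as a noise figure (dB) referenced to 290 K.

F = 1 + T_e/T₀ = 1 + 3.36/290 = 1.01159
NF = 10 log₁₀(1.01159) = 0.050 dB

0.050 dB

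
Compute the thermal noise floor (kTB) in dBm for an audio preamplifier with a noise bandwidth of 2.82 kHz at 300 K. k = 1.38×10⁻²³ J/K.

−139.3 dBm

P_n = kTB = 1.38×10⁻²³ × 300 × 2.82×10³ = 1.17×10⁻¹⁷ W
In dBm: 10 log₁₀(1.17×10⁻¹⁷ / 10⁻³) = −139.3 dBm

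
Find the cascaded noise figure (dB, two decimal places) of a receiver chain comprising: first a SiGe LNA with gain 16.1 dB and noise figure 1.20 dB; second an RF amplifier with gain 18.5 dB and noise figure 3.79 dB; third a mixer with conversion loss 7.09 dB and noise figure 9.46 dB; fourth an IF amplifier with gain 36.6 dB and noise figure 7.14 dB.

1.34 dB

Convert to linear (a loss of L dB is a gain of −L dB): F_i = 10^(NF_i/10), G_i = 10^(G_i,dB/10)
  Stage 1: F_1 = 10^(1.20/10) = 1.318, G_1 = 10^(16.1/10) = 40.74
  Stage 2: F_2 = 10^(3.79/10) = 2.393, G_2 = 10^(18.5/10) = 70.79
  Stage 3: F_3 = 10^(9.46/10) = 8.831, G_3 = 10^(−7.09/10) = 0.1954
  Stage 4: F_4 = 10^(7.14/10) = 5.176, G_4 = 10^(36.6/10) = 4571
Friis cascade:
  F = 1.318 + (2.393 − 1)/40.74 + (8.831 − 1)/2884 + (5.176 − 1)/563.6 = 1.363
NF = 10 log₁₀(1.363) = 1.34 dB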